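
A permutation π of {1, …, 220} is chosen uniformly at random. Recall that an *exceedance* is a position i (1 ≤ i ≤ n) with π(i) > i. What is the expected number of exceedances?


Write X = Σ_{i=1}^{220} X_i, where X_i = 1_{π(i) > i}.
For each fixed i, π(i) is uniform over {1, …, 220} (marginal of a uniform permutation), so P[π(i) > i] = (n − i)/n. Summing: Σ_{i=1}^{220} (n − i)/n = (0 + 1 + … + 219)/220 = 220(220 − 1)/(2·220) = (220 − 1)/2.
Hence E[X] = Σ_{i=1}^{220} (220 − i)/220 = 219/2 ≈ 109.500000.

E[X] = 219/2 = 109.500000.


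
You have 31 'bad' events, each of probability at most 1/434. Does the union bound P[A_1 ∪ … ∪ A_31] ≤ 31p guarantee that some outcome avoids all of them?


Union bound: P[∪_{i=1}^{31} A_i] ≤ Σ_i P[A_i] ≤ 31·p = 31·(1/434) = 1/14.
Numerically: 1/14 ≈ 0.07143.
Is 1/14 < 1? YES.
Since P[∪ A_i] ≤ 1/14 < 1, the complement has P[∩ A_i^c] ≥ 1 − 1/14 = 13/14 > 0, so some outcome avoids every A_i.

31·p = 1/14 ≈ 0.07143; existence CERTIFIED by the union bound.


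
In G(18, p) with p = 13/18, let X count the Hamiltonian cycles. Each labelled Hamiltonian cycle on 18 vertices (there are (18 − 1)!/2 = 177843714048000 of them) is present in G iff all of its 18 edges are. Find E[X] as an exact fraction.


K_18 has (18 − 1)!/2 = 177843714048000 labelled Hamiltonian cycles.
For each such Hamiltonian cycle H, let X_H = 1 if all 18 edges of H are present in G. Then P[X_H = 1] = p^{18} = (13/18)^{18} = 112455406951957393129/39346408075296537575424.
Summing the indicators: E[X] = Σ_H E[X_H] = 177843714048000 · p^{18} = 177843714048000 · 112455406951957393129/39346408075296537575424 = 1674446952588776589016668875/3294258113514384.
Numerically: E[X] ≈ 5.0829e+11.

E[X] = 177843714048000 · (13/18)^{18} = 1674446952588776589016668875/3294258113514384 ≈ 5.0829e+11.


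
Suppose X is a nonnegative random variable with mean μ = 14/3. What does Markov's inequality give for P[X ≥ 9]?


μ = E[X] = 14/3, a = 9.
Markov: P[X ≥ 9] ≤ μ/a = (14/3)/9 = 14/27.
Numerically: ≈ 0.5185.
(Since a = 9 > μ = 4.6667, the bound 14/27 is < 1 and informative.)

P[X ≥ 9] ≤ 14/27 ≈ 0.5185.


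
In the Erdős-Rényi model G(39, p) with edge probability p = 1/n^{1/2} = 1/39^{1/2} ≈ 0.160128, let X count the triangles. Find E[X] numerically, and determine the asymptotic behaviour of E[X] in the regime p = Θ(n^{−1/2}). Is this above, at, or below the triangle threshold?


Number of potential triangles: C(39, 3) = 9139.
Each occurs with probability p³ ≈ (0.160128)³ ≈ 4.10585010e-03.
By linearity: E[X] = C(39, 3)·p³ ≈ 9139 · 4.10585010e-03 ≈ 37.523364.
Since α = 1/2 < 1, p = c/n^{1/2} ≫ 1/n is above the triangle threshold p ~ 1/n. Asymptotically E[X] ~ (c³/6)·n^{3(1−α)} = (1³/6)·n^{1.5} → ∞; triangles are abundant w.h.p.

E[X] ≈ 37.523364; in regime p = Θ(1/n^{1/2}) E[X] diverges (above the triangle threshold p ~ 1/n).


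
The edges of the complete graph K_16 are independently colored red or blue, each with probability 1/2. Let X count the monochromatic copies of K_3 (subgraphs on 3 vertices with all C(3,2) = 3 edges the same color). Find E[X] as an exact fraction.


Let X = Σ_S X_S over the C(16, 3) = 560 subsets S of size 3, where X_S = 1 if the K_3 on S is monochromatic.
For a fixed S, the K_3 on S has C(3, 2) = 3 edges. P[all 3 edges red] = (1/2)^3, and likewise for blue, so P[monochromatic] = 2·(1/2)^3 = 2^{1 − 3} = 1/4.
By linearity of expectation: E[X] = C(16, 3) · 2^{1 − 3} = 560 · 1/4 = 140.
Numerically: E[X] ≈ 140.0000.

E[X] = C(16,3)·2^(1−C(3,2)) = 140 ≈ 140.0000.


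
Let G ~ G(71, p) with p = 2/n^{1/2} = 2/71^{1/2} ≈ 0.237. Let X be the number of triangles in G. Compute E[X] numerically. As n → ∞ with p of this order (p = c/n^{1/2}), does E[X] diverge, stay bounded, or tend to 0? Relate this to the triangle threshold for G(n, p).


Number of potential triangles: C(71, 3) = 57155.
Each occurs with probability p³ ≈ (0.237)³ ≈ 1.33722e-02.
By linearity: E[X] = C(71, 3)·p³ ≈ 57155 · 1.33722e-02 ≈ 764.287.
Since α = 1/2 < 1, p = c/n^{1/2} ≫ 1/n is above the triangle threshold p ~ 1/n. Asymptotically E[X] ~ (c³/6)·n^{3(1−α)} = (2³/6)·n^{1.5} → ∞; triangles are abundant w.h.p.

E[X] ≈ 764.287; in regime p = Θ(1/n^{1/2}) E[X] diverges (above the triangle threshold p ~ 1/n).


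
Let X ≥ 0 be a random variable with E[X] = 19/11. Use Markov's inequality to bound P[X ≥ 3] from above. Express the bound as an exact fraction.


μ = E[X] = 19/11, a = 3.
Markov: P[X ≥ 3] ≤ μ/a = (19/11)/3 = 19/33.
Numerically: ≈ 0.57576.
(Since a = 3 > μ = 1.72727, the bound 19/33 is < 1 and informative.)

P[X ≥ 3] ≤ 19/33 ≈ 0.57576.


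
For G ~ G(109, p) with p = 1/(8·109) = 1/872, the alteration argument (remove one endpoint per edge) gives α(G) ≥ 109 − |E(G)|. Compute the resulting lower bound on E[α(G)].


E[|E(G)|] = C(109, 2)·p = 5886 · (1/872) = 27/4.
E[α(G)] ≥ n − E[|E(G)|] = 109 − 27/4 = 409/4.
Numerically: ≈ 102.25000.
(This is only a lower bound; the true E[α(G)] may be larger.)

E[α(G)] ≥ 409/4 ≈ 102.25000.


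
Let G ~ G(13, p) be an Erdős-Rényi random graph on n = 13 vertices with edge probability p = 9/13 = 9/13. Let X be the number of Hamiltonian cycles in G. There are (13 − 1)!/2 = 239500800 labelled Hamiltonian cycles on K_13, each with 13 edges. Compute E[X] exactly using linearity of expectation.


K_13 has (13 − 1)!/2 = 239500800 labelled Hamiltonian cycles.
For each such Hamiltonian cycle H, let X_H = 1 if all 13 edges of H are present in G. Then P[X_H = 1] = p^{13} = (9/13)^{13} = 2541865828329/302875106592253.
By linearity of expectation: E[X] = Σ_H E[X_H] = 239500800 · p^{13} = 239500800 · 2541865828329/302875106592253 = 608778899377458163200/302875106592253.
Numerically: E[X] ≈ 2.01e+06.

E[X] = 239500800 · (9/13)^{13} = 608778899377458163200/302875106592253 ≈ 2.01e+06.


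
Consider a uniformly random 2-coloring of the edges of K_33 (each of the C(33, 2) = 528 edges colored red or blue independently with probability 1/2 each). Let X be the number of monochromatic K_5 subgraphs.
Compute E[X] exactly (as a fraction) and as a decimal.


Let X = Σ_S X_S over the C(33, 5) = 237336 subsets S of size 5, where X_S = 1 if the K_5 on S is monochromatic.
For a fixed S, the K_5 on S has C(5, 2) = 10 edges. P[all 10 edges red] = (1/2)^10, and likewise for blue, so P[monochromatic] = 2·(1/2)^10 = 2^{1 − 10} = 1/512.
By linearity of expectation: E[X] = C(33, 5) · 2^{1 − 10} = 237336 · 1/512 = 29667/64.
Numerically: E[X] ≈ 463.54688.

E[X] = C(33,5)·2^(1−C(5,2)) = 29667/64 ≈ 463.54688.


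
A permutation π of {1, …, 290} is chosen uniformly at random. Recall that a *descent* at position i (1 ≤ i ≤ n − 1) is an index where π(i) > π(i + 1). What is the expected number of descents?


Write X = Σ X_I over i = 1, …, 289, with X_I the indicator of one descent.
There are 289 indicators.
For each fixed i, the pair (π(i), π(i+1)) is a uniformly random ordered pair of distinct values from {1, …, 290}; by symmetry P[π(i) > π(i+1)] = 1/2.
By linearity: E[X] = 289 · (1/2) = (290 − 1) · (1/2) = 289/2 ≈ 144.50000.

E[X] = 289/2 = 144.50000.


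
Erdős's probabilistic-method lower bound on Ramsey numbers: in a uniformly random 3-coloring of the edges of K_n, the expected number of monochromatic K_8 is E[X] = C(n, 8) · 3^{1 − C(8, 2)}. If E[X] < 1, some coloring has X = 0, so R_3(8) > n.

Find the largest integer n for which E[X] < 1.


We need C(n, 8) · 3^{1 − 28} < 1, i.e. C(n, 8) < 3^{28 − 1} = 7625597484987.
Check values of n near the boundary:
  n = 150: C(150, 8) = 5257211409450; 5257211409450 < 7625597484987? YES
  n = 151: C(151, 8) = 5551321138650; 5551321138650 < 7625597484987? YES
  n = 152: C(152, 8) = 5859727868575; 5859727868575 < 7625597484987? YES
  n = 153: C(153, 8) = 6183023199255; 6183023199255 < 7625597484987? YES
  n = 154: C(154, 8) = 6521818990995; 6521818990995 < 7625597484987? YES
  n = 155: C(155, 8) = 6876747915675; 6876747915675 < 7625597484987? YES
  n = 156: C(156, 8) = 7248464019225; 7248464019225 < 7625597484987? YES
  n = 157: C(157, 8) = 7637643295425; 7637643295425 < 7625597484987? NO
  n = 158: C(158, 8) = 8044984271181; 8044984271181 < 7625597484987? NO
  n = 159: C(159, 8) = 8471208603429; 8471208603429 < 7625597484987? NO
The largest n with C(n, 8) < 7625597484987 is n = 156 (where E[X] = 805384891025/847288609443 ≈ 0.950544). Hence R_3(8) > 156, i.e. R_3(8) ≥ 157.

Largest n = 156; hence R_3(8) > 156.


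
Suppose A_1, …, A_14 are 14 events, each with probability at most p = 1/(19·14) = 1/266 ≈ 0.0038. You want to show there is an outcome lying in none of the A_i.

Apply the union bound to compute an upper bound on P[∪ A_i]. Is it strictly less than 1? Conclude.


Union bound: P[∪_{i=1}^{14} A_i] ≤ Σ_i P[A_i] ≤ 14·p = 14·(1/266) = 1/19.
Numerically: 1/19 ≈ 0.0526.
Is 1/19 < 1? YES.
Since P[∪ A_i] ≤ 1/19 < 1, the complement has P[∩ A_i^c] ≥ 1 − 1/19 = 18/19 > 0, so some outcome avoids every A_i.

14·p = 1/19 ≈ 0.0526; existence CERTIFIED by the union bound.


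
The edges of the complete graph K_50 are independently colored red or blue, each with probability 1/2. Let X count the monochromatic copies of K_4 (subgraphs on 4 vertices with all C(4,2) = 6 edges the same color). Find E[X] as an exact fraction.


Let X = Σ_S X_S over the C(50, 4) = 230300 subsets S of size 4, where X_S = 1 if the K_4 on S is monochromatic.
For a fixed S, the K_4 on S has C(4, 2) = 6 edges. P[all 6 edges red] = (1/2)^6, and likewise for blue, so P[monochromatic] = 2·(1/2)^6 = 2^{1 − 6} = 1/32.
Summing: E[X] = C(50, 4) · 2^{1 − 6} = 230300 · 1/32 = 57575/8.
Numerically: E[X] ≈ 7196.8750.

E[X] = C(50,4)·2^(1−C(4,2)) = 57575/8 ≈ 7196.8750.


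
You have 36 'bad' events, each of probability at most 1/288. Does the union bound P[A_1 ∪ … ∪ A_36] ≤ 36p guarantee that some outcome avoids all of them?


Union bound: P[∪_{i=1}^{36} A_i] ≤ Σ_i P[A_i] ≤ 36·p = 36·(1/288) = 1/8.
Numerically: 1/8 ≈ 0.125000.
Is 1/8 < 1? YES.
Since P[∪ A_i] ≤ 1/8 < 1, the complement has P[∩ A_i^c] ≥ 1 − 1/8 = 7/8 > 0, so some outcome avoids every A_i.

36·p = 1/8 ≈ 0.125000; existence CERTIFIED by the union bound.


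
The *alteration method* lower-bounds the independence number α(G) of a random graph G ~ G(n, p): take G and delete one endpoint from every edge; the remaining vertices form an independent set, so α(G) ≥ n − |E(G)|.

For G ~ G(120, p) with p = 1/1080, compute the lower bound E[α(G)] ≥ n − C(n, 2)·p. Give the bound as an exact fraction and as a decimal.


E[|E(G)|] = C(120, 2)·p = 7140 · (1/1080) = 119/18.
E[α(G)] ≥ n − E[|E(G)|] = 120 − 119/18 = 2041/18.
Numerically: ≈ 113.3889.
(This is only a lower bound; the true E[α(G)] may be larger.)

E[α(G)] ≥ 2041/18 ≈ 113.3889.


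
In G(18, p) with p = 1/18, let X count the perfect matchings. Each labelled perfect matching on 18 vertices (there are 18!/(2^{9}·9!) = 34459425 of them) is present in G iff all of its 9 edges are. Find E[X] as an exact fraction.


K_18 has 18!/(2^{9}·9!) = 34459425 labelled perfect matchings.
For each such perfect matching H, let X_H = 1 if all 9 edges of H are present in G. Then P[X_H = 1] = p^{9} = (1/18)^{9} = 1/198359290368.
By linearity: E[X] = Σ_H E[X_H] = 34459425 · p^{9} = 34459425 · 1/198359290368 = 425425/2448880128.
Numerically: E[X] ≈ 0.000174.

E[X] = 34459425 · (1/18)^{9} = 425425/2448880128 ≈ 0.000174.


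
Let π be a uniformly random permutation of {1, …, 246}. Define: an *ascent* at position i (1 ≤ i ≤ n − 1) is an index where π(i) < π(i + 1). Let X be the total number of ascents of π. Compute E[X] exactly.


Write X = Σ X_I over i = 1, …, 245, with X_I the indicator of one ascent.
There are 245 indicators.
For each fixed i, the pair (π(i), π(i+1)) is a uniformly random ordered pair of distinct values from {1, …, 246}; by symmetry P[π(i) < π(i+1)] = 1/2.
By linearity: E[X] = 245 · (1/2) = (246 − 1) · (1/2) = 245/2 ≈ 122.50000.

E[X] = 245/2 = 122.50000.


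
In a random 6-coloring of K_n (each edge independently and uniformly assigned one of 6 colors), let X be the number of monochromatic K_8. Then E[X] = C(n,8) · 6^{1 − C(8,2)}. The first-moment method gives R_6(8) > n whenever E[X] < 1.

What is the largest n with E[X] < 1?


We need C(n, 8) · 6^{1 − 28} < 1, i.e. C(n, 8) < 6^{28 − 1} = 1023490369077469249536.
Check values of n near the boundary:
  n = 1594: C(1594, 8) = 1015652773590544255167; 1015652773590544255167 < 1023490369077469249536? YES
  n = 1595: C(1595, 8) = 1020772636343363633895; 1020772636343363633895 < 1023490369077469249536? YES
  n = 1596: C(1596, 8) = 1025915067760710553965; 1025915067760710553965 < 1023490369077469249536? NO
  n = 1597: C(1597, 8) = 1031080153060953275445; 1031080153060953275445 < 1023490369077469249536? NO
The largest n with C(n, 8) < 1023490369077469249536 is n = 1595 (where E[X] = 113419181815929292655/113721152119718805504 ≈ 0.9973). Hence R_6(8) > 1595, i.e. R_6(8) ≥ 1596.

Largest n = 1595; hence R_6(8) > 1595.


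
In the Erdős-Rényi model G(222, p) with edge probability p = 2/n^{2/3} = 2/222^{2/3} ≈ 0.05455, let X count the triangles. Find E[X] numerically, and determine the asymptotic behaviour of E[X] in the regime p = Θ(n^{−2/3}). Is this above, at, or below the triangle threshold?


Number of potential triangles: C(222, 3) = 1798940.
Each occurs with probability p³ ≈ (0.05455)³ ≈ 1.623245e-04.
By linearity: E[X] = C(222, 3)·p³ ≈ 1798940 · 1.623245e-04 ≈ 292.0120.
Since α = 2/3 < 1, p = c/n^{2/3} ≫ 1/n is above the triangle threshold p ~ 1/n. Asymptotically E[X] ~ (c³/6)·n^{3(1−α)} = (2³/6)·n^{1} → ∞; triangles are abundant w.h.p.

E[X] ≈ 292.0120; in regime p = Θ(1/n^{2/3}) E[X] diverges (above the triangle threshold p ~ 1/n).


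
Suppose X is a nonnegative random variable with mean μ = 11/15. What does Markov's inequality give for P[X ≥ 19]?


μ = E[X] = 11/15, a = 19.
Markov: P[X ≥ 19] ≤ μ/a = (11/15)/19 = 11/285.
Numerically: ≈ 0.0386.
(Since a = 19 > μ = 0.7333, the bound 11/285 is < 1 and informative.)

P[X ≥ 19] ≤ 11/285 ≈ 0.0386.


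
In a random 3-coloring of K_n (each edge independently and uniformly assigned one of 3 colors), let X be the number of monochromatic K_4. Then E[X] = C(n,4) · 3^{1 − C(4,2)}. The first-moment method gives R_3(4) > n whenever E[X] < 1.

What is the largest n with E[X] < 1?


We need C(n, 4) · 3^{1 − 6} < 1, i.e. C(n, 4) < 3^{6 − 1} = 243.
Check values of n near the boundary:
  n = 9: C(9, 4) = 126; 126 < 243? YES
  n = 10: C(10, 4) = 210; 210 < 243? YES
  n = 11: C(11, 4) = 330; 330 < 243? NO
The largest n with C(n, 4) < 243 is n = 10 (where E[X] = 70/81 ≈ 0.86420). Hence R_3(4) > 10, i.e. R_3(4) ≥ 11.

Largest n = 10; hence R_3(4) > 10.


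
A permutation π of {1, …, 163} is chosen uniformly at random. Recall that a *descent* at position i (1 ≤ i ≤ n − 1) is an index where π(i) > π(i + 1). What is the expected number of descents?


Write X = Σ X_I over i = 1, …, 162, with X_I the indicator of one descent.
There are 162 indicators.
For each fixed i, the pair (π(i), π(i+1)) is a uniformly random ordered pair of distinct values from {1, …, 163}; by symmetry P[π(i) > π(i+1)] = 1/2.
By linearity: E[X] = 162 · (1/2) = (163 − 1) · (1/2) = 81 ≈ 81.0000.

E[X] = 81 = 81.0000.


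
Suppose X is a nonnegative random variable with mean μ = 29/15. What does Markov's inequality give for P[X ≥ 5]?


μ = E[X] = 29/15, a = 5.
Markov: P[X ≥ 5] ≤ μ/a = (29/15)/5 = 29/75.
Numerically: ≈ 0.38667.
(Since a = 5 > μ = 1.93333, the bound 29/75 is < 1 and informative.)

P[X ≥ 5] ≤ 29/75 ≈ 0.38667.


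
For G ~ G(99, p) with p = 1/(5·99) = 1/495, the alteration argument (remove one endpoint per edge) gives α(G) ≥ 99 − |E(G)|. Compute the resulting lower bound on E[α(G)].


E[|E(G)|] = C(99, 2)·p = 4851 · (1/495) = 49/5.
E[α(G)] ≥ n − E[|E(G)|] = 99 − 49/5 = 446/5.
Numerically: ≈ 89.20000.
(This is only a lower bound; the true E[α(G)] may be larger.)

E[α(G)] ≥ 446/5 ≈ 89.20000.


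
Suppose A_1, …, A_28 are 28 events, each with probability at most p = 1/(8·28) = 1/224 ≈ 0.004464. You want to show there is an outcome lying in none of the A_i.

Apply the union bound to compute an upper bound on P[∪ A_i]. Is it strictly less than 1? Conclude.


Union bound: P[∪_{i=1}^{28} A_i] ≤ Σ_i P[A_i] ≤ 28·p = 28·(1/224) = 1/8.
Numerically: 1/8 ≈ 0.125000.
Is 1/8 < 1? YES.
Since P[∪ A_i] ≤ 1/8 < 1, the complement has P[∩ A_i^c] ≥ 1 − 1/8 = 7/8 > 0, so some outcome avoids every A_i.

28·p = 1/8 ≈ 0.125000; existence CERTIFIED by the union bound.


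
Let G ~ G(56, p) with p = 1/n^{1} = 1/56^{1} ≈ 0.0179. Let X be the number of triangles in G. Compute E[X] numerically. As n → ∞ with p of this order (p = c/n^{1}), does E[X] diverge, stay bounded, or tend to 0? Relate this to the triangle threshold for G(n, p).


Number of potential triangles: C(56, 3) = 27720.
Each occurs with probability p³ ≈ (0.0179)³ ≈ 5.69424e-06.
By linearity: E[X] = C(56, 3)·p³ ≈ 27720 · 5.69424e-06 ≈ 0.158.
Here α = 1, so p = 1/n is exactly at the triangle threshold p ~ 1/n. Asymptotically E[X] → c³/6 = 1³/6 = 1/6 ≈ 0.167, a bounded constant. In this regime the triangle count is asymptotically Poisson(c³/6).

E[X] ≈ 0.158; in regime p = Θ(1/n^{1}) E[X] stays bounded (at the triangle threshold p ~ 1/n).


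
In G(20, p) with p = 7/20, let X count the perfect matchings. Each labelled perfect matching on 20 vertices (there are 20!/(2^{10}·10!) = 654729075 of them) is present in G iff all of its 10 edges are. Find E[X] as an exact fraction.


K_20 has 20!/(2^{10}·10!) = 654729075 labelled perfect matchings.
For each such perfect matching H, let X_H = 1 if all 10 edges of H are present in G. Then P[X_H = 1] = p^{10} = (7/20)^{10} = 282475249/10240000000000.
Summing the indicators: E[X] = Σ_H E[X_H] = 654729075 · p^{10} = 654729075 · 282475249/10240000000000 = 7397790339526587/409600000000.
Numerically: E[X] ≈ 18061.

E[X] = 654729075 · (7/20)^{10} = 7397790339526587/409600000000 ≈ 18061.


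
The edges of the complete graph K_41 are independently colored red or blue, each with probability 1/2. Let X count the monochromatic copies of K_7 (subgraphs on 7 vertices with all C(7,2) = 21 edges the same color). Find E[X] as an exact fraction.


Let X = Σ_S X_S over the C(41, 7) = 22481940 subsets S of size 7, where X_S = 1 if the K_7 on S is monochromatic.
For a fixed S, the K_7 on S has C(7, 2) = 21 edges. P[all 21 edges red] = (1/2)^21, and likewise for blue, so P[monochromatic] = 2·(1/2)^21 = 2^{1 − 21} = 1/1048576.
By linearity: E[X] = C(41, 7) · 2^{1 − 21} = 22481940 · 1/1048576 = 5620485/262144.
Numerically: E[X] ≈ 21.440449.

E[X] = C(41,7)·2^(1−C(7,2)) = 5620485/262144 ≈ 21.440449.


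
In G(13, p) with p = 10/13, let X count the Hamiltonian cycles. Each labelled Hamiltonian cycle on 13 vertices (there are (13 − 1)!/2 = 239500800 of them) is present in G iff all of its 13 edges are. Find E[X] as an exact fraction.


K_13 has (13 − 1)!/2 = 239500800 labelled Hamiltonian cycles.
For each such Hamiltonian cycle H, let X_H = 1 if all 13 edges of H are present in G. Then P[X_H = 1] = p^{13} = (10/13)^{13} = 10000000000000/302875106592253.
Summing the indicators: E[X] = Σ_H E[X_H] = 239500800 · p^{13} = 239500800 · 10000000000000/302875106592253 = 2395008000000000000000/302875106592253.
Numerically: E[X] ≈ 7.9076e+06.

E[X] = 239500800 · (10/13)^{13} = 2395008000000000000000/302875106592253 ≈ 7.9076e+06.


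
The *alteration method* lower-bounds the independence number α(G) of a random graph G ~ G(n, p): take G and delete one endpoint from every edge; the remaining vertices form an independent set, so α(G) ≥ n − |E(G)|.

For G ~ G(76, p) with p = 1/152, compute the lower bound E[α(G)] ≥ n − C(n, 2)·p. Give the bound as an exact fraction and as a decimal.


E[|E(G)|] = C(76, 2)·p = 2850 · (1/152) = 75/4.
E[α(G)] ≥ n − E[|E(G)|] = 76 − 75/4 = 229/4.
Numerically: ≈ 57.2500.
(This is only a lower bound; the true E[α(G)] may be larger.)

E[α(G)] ≥ 229/4 ≈ 57.2500.


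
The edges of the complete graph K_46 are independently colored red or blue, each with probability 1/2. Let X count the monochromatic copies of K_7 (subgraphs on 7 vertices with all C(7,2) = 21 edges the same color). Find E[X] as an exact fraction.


Let X = Σ_S X_S over the C(46, 7) = 53524680 subsets S of size 7, where X_S = 1 if the K_7 on S is monochromatic.
For a fixed S, the K_7 on S has C(7, 2) = 21 edges. P[all 21 edges red] = (1/2)^21, and likewise for blue, so P[monochromatic] = 2·(1/2)^21 = 2^{1 − 21} = 1/1048576.
By linearity of expectation: E[X] = C(46, 7) · 2^{1 − 21} = 53524680 · 1/1048576 = 6690585/131072.
Numerically: E[X] ≈ 51.045.

E[X] = C(46,7)·2^(1−C(7,2)) = 6690585/131072 ≈ 51.045.


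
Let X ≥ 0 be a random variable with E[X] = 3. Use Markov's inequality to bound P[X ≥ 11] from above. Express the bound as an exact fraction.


μ = E[X] = 3, a = 11.
Markov: P[X ≥ 11] ≤ μ/a = (3)/11 = 3/11.
Numerically: ≈ 0.272727.
(Since a = 11 > μ = 3.000000, the bound 3/11 is < 1 and informative.)

P[X ≥ 11] ≤ 3/11 ≈ 0.272727.


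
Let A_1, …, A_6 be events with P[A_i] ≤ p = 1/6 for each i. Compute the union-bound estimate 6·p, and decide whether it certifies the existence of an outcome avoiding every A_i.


Union bound: P[∪_{i=1}^{6} A_i] ≤ Σ_i P[A_i] ≤ 6·p = 6·(1/6) = 1.
Numerically: 1 ≈ 1.000.
Is 1 < 1? NO.
Since the bound 1 is ≥ 1, the union bound is uninformative here; it does NOT by itself certify existence.

6·p = 1 ≈ 1.000; existence NOT certified by the union bound.


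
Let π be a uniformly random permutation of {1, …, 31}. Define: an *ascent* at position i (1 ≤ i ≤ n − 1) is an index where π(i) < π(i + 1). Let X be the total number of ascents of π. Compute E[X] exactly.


Write X = Σ X_I over i = 1, …, 30, with X_I the indicator of one ascent.
There are 30 indicators.
For each fixed i, the pair (π(i), π(i+1)) is a uniformly random ordered pair of distinct values from {1, …, 31}; by symmetry P[π(i) < π(i+1)] = 1/2.
By linearity: E[X] = 30 · (1/2) = (31 − 1) · (1/2) = 15 ≈ 15.00000.

E[X] = 15 = 15.00000.


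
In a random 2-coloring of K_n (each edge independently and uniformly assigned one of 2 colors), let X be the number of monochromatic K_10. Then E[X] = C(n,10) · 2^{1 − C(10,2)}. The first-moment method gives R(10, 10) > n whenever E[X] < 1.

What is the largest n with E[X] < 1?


We need C(n, 10) · 2^{1 − 45} < 1, i.e. C(n, 10) < 2^{45 − 1} = 17592186044416.
Check values of n near the boundary:
  n = 97: C(97, 10) = 12576469727536; 12576469727536 < 17592186044416? YES
  n = 98: C(98, 10) = 14005614014756; 14005614014756 < 17592186044416? YES
  n = 99: C(99, 10) = 15579278510796; 15579278510796 < 17592186044416? YES
  n = 100: C(100, 10) = 17310309456440; 17310309456440 < 17592186044416? YES
  n = 101: C(101, 10) = 19212541264840; 19212541264840 < 17592186044416? NO
  n = 102: C(102, 10) = 21300860967540; 21300860967540 < 17592186044416? NO
The largest n with C(n, 10) < 17592186044416 is n = 100 (where E[X] = 2163788682055/2199023255552 ≈ 0.9840). Hence R(10, 10) > 100, i.e. R(10, 10) ≥ 101.

Largest n = 100; hence R(10, 10) > 100.


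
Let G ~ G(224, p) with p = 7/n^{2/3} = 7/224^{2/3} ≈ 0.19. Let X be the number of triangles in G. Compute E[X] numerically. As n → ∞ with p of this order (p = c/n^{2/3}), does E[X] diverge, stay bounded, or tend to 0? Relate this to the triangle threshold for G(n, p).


Number of potential triangles: C(224, 3) = 1848224.
Each occurs with probability p³ ≈ (0.19)³ ≈ 6.83594e-03.
By linearity: E[X] = C(224, 3)·p³ ≈ 1848224 · 6.83594e-03 ≈ 12634.344.
Since α = 2/3 < 1, p = c/n^{2/3} ≫ 1/n is above the triangle threshold p ~ 1/n. Asymptotically E[X] ~ (c³/6)·n^{3(1−α)} = (7³/6)·n^{1} → ∞; triangles are abundant w.h.p.

E[X] ≈ 12634.344; in regime p = Θ(1/n^{2/3}) E[X] diverges (above the triangle threshold p ~ 1/n).


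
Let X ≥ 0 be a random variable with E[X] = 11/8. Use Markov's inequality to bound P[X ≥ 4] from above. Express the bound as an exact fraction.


μ = E[X] = 11/8, a = 4.
Markov: P[X ≥ 4] ≤ μ/a = (11/8)/4 = 11/32.
Numerically: ≈ 0.34375.
(Since a = 4 > μ = 1.37500, the bound 11/32 is < 1 and informative.)

P[X ≥ 4] ≤ 11/32 ≈ 0.34375.


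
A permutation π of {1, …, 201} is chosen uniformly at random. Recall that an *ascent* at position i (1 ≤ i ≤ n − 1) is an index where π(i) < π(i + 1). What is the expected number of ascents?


Write X = Σ X_I over i = 1, …, 200, with X_I the indicator of one ascent.
There are 200 indicators.
For each fixed i, the pair (π(i), π(i+1)) is a uniformly random ordered pair of distinct values from {1, …, 201}; by symmetry P[π(i) < π(i+1)] = 1/2.
By linearity: E[X] = 200 · (1/2) = (201 − 1) · (1/2) = 100 ≈ 100.0000.

E[X] = 100 = 100.0000.


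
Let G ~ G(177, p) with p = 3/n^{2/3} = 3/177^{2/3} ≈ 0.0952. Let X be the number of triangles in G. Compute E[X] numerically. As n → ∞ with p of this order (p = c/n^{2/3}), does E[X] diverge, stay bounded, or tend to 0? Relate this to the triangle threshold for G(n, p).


Number of potential triangles: C(177, 3) = 908600.
Each occurs with probability p³ ≈ (0.0952)³ ≈ 8.61821e-04.
By linearity: E[X] = C(177, 3)·p³ ≈ 908600 · 8.61821e-04 ≈ 783.051.
Since α = 2/3 < 1, p = c/n^{2/3} ≫ 1/n is above the triangle threshold p ~ 1/n. Asymptotically E[X] ~ (c³/6)·n^{3(1−α)} = (3³/6)·n^{1} → ∞; triangles are abundant w.h.p.

E[X] ≈ 783.051; in regime p = Θ(1/n^{2/3}) E[X] diverges (above the triangle threshold p ~ 1/n).


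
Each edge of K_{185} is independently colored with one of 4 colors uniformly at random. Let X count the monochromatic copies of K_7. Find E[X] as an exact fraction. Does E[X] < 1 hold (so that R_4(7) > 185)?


E[X] = C(185, 7) · 4^{1 − 21} = 1311854301420 · 4^{−20} = 1311854301420/1099511627776.
As a reduced fraction: E[X] = 327963575355/274877906944 ≈ 1.1931245.
Is E[X] < 1? NO.
Since E[X] ≥ 1, the first-moment bound is inconclusive at n = 185; it does NOT by itself certify R_4(7) > 185.

E[X] = 327963575355/274877906944 ≈ 1.1931245; E[X] ≥ 1; first-moment method inconclusive here.


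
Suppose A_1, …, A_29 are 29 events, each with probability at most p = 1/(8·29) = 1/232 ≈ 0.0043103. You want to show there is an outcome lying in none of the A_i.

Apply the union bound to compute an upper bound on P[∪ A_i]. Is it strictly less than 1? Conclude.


Union bound: P[∪_{i=1}^{29} A_i] ≤ Σ_i P[A_i] ≤ 29·p = 29·(1/232) = 1/8.
Numerically: 1/8 ≈ 0.1250000.
Is 1/8 < 1? YES.
Since P[∪ A_i] ≤ 1/8 < 1, the complement has P[∩ A_i^c] ≥ 1 − 1/8 = 7/8 > 0, so some outcome avoids every A_i.

29·p = 1/8 ≈ 0.1250000; existence CERTIFIED by the union bound.


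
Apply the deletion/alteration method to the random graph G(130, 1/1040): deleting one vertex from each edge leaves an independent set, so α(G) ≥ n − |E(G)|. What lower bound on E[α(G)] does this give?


E[|E(G)|] = C(130, 2)·p = 8385 · (1/1040) = 129/16.
E[α(G)] ≥ n − E[|E(G)|] = 130 − 129/16 = 1951/16.
Numerically: ≈ 121.93750.
(This is only a lower bound; the true E[α(G)] may be larger.)

E[α(G)] ≥ 1951/16 ≈ 121.93750.


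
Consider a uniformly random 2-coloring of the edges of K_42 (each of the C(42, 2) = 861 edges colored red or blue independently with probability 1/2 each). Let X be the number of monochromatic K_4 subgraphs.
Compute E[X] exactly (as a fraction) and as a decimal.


Let X = Σ_S X_S over the C(42, 4) = 111930 subsets S of size 4, where X_S = 1 if the K_4 on S is monochromatic.
For a fixed S, the K_4 on S has C(4, 2) = 6 edges. P[all 6 edges red] = (1/2)^6, and likewise for blue, so P[monochromatic] = 2·(1/2)^6 = 2^{1 − 6} = 1/32.
Summing: E[X] = C(42, 4) · 2^{1 − 6} = 111930 · 1/32 = 55965/16.
Numerically: E[X] ≈ 3497.8125.

E[X] = C(42,4)·2^(1−C(4,2)) = 55965/16 ≈ 3497.8125.


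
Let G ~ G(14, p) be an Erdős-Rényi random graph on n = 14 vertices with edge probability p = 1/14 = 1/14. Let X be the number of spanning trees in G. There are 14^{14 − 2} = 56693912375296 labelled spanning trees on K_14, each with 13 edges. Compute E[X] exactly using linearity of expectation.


K_14 has 14^{14 − 2} = 56693912375296 labelled spanning trees.
For each such spanning tree H, let X_H = 1 if all 13 edges of H are present in G. Then P[X_H = 1] = p^{13} = (1/14)^{13} = 1/793714773254144.
By linearity: E[X] = Σ_H E[X_H] = 56693912375296 · p^{13} = 56693912375296 · 1/793714773254144 = 1/14.
Numerically: E[X] ≈ 0.071429.

E[X] = 56693912375296 · (1/14)^{13} = 1/14 ≈ 0.071429.


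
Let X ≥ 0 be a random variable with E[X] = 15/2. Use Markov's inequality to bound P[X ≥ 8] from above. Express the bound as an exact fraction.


μ = E[X] = 15/2, a = 8.
Markov: P[X ≥ 8] ≤ μ/a = (15/2)/8 = 15/16.
Numerically: ≈ 0.9375.
(Since a = 8 > μ = 7.5000, the bound 15/16 is < 1 and informative.)

P[X ≥ 8] ≤ 15/16 ≈ 0.9375.


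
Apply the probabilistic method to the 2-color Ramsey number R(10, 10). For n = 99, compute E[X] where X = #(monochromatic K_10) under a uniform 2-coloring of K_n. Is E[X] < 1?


E[X] = C(99, 10) · 2^{1 − 45} = 15579278510796 · 2^{−44} = 15579278510796/17592186044416.
As a reduced fraction: E[X] = 3894819627699/4398046511104 ≈ 0.88558.
Is E[X] < 1? YES.
Since E[X] < 1, there exists a 2-coloring of K_{99} with no monochromatic K_10; hence R(10, 10) > 99.

E[X] = 3894819627699/4398046511104 ≈ 0.88558; E[X] < 1, so R(10, 10) > 99.


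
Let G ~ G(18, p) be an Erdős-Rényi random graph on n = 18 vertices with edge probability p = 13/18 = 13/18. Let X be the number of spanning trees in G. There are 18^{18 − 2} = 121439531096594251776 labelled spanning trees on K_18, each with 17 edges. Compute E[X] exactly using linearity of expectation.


K_18 has 18^{18 − 2} = 121439531096594251776 labelled spanning trees.
For each such spanning tree H, let X_H = 1 if all 17 edges of H are present in G. Then P[X_H = 1] = p^{17} = (13/18)^{17} = 8650415919381337933/2185911559738696531968.
By linearity of expectation: E[X] = Σ_H E[X_H] = 121439531096594251776 · p^{17} = 121439531096594251776 · 8650415919381337933/2185911559738696531968 = 8650415919381337933/18.
Numerically: E[X] ≈ 4.81e+17.

E[X] = 121439531096594251776 · (13/18)^{17} = 8650415919381337933/18 ≈ 4.81e+17.


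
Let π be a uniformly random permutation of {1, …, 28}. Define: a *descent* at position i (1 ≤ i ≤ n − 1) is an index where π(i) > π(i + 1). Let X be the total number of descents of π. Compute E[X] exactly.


Write X = Σ X_I over i = 1, …, 27, with X_I the indicator of one descent.
There are 27 indicators.
For each fixed i, the pair (π(i), π(i+1)) is a uniformly random ordered pair of distinct values from {1, …, 28}; by symmetry P[π(i) > π(i+1)] = 1/2.
By linearity: E[X] = 27 · (1/2) = (28 − 1) · (1/2) = 27/2 ≈ 13.500000.

E[X] = 27/2 = 13.500000.


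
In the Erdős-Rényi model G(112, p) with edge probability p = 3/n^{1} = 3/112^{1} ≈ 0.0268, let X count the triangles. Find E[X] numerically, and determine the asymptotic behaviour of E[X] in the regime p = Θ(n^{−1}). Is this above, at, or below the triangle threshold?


Number of potential triangles: C(112, 3) = 227920.
Each occurs with probability p³ ≈ (0.0268)³ ≈ 1.92181e-05.
By linearity: E[X] = C(112, 3)·p³ ≈ 227920 · 1.92181e-05 ≈ 4.380.
Here α = 1, so p = 3/n is exactly at the triangle threshold p ~ 1/n. Asymptotically E[X] → c³/6 = 3³/6 = 9/2 ≈ 4.500, a bounded constant. In this regime the triangle count is asymptotically Poisson(c³/6).

E[X] ≈ 4.380; in regime p = Θ(1/n^{1}) E[X] stays bounded (at the triangle threshold p ~ 1/n).


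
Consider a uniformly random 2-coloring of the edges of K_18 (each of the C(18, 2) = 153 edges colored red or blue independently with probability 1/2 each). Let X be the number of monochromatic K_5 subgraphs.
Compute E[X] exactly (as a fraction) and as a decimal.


Let X = Σ_S X_S over the C(18, 5) = 8568 subsets S of size 5, where X_S = 1 if the K_5 on S is monochromatic.
For a fixed S, the K_5 on S has C(5, 2) = 10 edges. P[all 10 edges red] = (1/2)^10, and likewise for blue, so P[monochromatic] = 2·(1/2)^10 = 2^{1 − 10} = 1/512.
By linearity: E[X] = C(18, 5) · 2^{1 − 10} = 8568 · 1/512 = 1071/64.
Numerically: E[X] ≈ 16.734375.

E[X] = C(18,5)·2^(1−C(5,2)) = 1071/64 ≈ 16.734375.


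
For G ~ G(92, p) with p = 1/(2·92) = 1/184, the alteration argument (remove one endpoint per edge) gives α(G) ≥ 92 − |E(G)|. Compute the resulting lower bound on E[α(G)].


E[|E(G)|] = C(92, 2)·p = 4186 · (1/184) = 91/4.
E[α(G)] ≥ n − E[|E(G)|] = 92 − 91/4 = 277/4.
Numerically: ≈ 69.25000.
(This is only a lower bound; the true E[α(G)] may be larger.)

E[α(G)] ≥ 277/4 ≈ 69.25000.


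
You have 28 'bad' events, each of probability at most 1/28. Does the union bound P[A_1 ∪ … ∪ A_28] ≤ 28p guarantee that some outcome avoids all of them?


Union bound: P[∪_{i=1}^{28} A_i] ≤ Σ_i P[A_i] ≤ 28·p = 28·(1/28) = 1.
Numerically: 1 ≈ 1.00000.
Is 1 < 1? NO.
Since the bound 1 is ≥ 1, the union bound is uninformative here; it does NOT by itself certify existence.

28·p = 1 ≈ 1.00000; existence NOT certified by the union bound.


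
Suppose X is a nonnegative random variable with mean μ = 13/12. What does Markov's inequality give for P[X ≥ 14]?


μ = E[X] = 13/12, a = 14.
Markov: P[X ≥ 14] ≤ μ/a = (13/12)/14 = 13/168.
Numerically: ≈ 0.07738.
(Since a = 14 > μ = 1.08333, the bound 13/168 is < 1 and informative.)

P[X ≥ 14] ≤ 13/168 ≈ 0.07738.


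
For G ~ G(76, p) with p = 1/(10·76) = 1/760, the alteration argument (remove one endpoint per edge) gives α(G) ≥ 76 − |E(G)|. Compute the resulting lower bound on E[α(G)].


E[|E(G)|] = C(76, 2)·p = 2850 · (1/760) = 15/4.
E[α(G)] ≥ n − E[|E(G)|] = 76 − 15/4 = 289/4.
Numerically: ≈ 72.25000.
(This is only a lower bound; the true E[α(G)] may be larger.)

E[α(G)] ≥ 289/4 ≈ 72.25000.


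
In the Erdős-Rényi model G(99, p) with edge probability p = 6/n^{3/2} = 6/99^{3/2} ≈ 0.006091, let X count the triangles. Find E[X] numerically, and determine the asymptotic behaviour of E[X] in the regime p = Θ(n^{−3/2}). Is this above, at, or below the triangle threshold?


Number of potential triangles: C(99, 3) = 156849.
Each occurs with probability p³ ≈ (0.006091)³ ≈ 2.259932e-07.
By linearity: E[X] = C(99, 3)·p³ ≈ 156849 · 2.259932e-07 ≈ 0.0354.
Since α = 3/2 > 1, p = c/n^{3/2} = o(1/n) is below the triangle threshold p ~ 1/n. Asymptotically E[X] ~ (c³/6)·n^{3(1−α)} = (6³/6)·n^{-1.5} → 0, so by Markov's inequality G has no triangles w.h.p.

E[X] ≈ 0.0354; in regime p = Θ(1/n^{3/2}) E[X] tends to 0 (below the triangle threshold p ~ 1/n).


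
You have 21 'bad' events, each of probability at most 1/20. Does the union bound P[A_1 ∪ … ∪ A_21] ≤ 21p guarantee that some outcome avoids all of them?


Union bound: P[∪_{i=1}^{21} A_i] ≤ Σ_i P[A_i] ≤ 21·p = 21·(1/20) = 21/20.
Numerically: 21/20 ≈ 1.050000.
Is 21/20 < 1? NO.
Since the bound 21/20 is ≥ 1, the union bound is uninformative here; it does NOT by itself certify existence.

21·p = 21/20 ≈ 1.050000; existence NOT certified by the union bound.


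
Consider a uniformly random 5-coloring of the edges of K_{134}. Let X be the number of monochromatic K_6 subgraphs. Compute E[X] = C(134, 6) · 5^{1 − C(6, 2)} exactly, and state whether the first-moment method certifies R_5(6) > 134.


E[X] = C(134, 6) · 5^{1 − 15} = 7177979809 · 5^{−14} = 7177979809/6103515625.
As a reduced fraction: E[X] = 7177979809/6103515625 ≈ 1.17604.
Is E[X] < 1? NO.
Since E[X] ≥ 1, the first-moment bound is inconclusive at n = 134; it does NOT by itself certify R_5(6) > 134.

E[X] = 7177979809/6103515625 ≈ 1.17604; E[X] ≥ 1; first-moment method inconclusive here.


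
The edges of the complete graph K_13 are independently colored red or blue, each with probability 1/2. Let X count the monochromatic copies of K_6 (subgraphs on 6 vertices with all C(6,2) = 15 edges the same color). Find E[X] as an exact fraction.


Let X = Σ_S X_S over the C(13, 6) = 1716 subsets S of size 6, where X_S = 1 if the K_6 on S is monochromatic.
For a fixed S, the K_6 on S has C(6, 2) = 15 edges. P[all 15 edges red] = (1/2)^15, and likewise for blue, so P[monochromatic] = 2·(1/2)^15 = 2^{1 − 15} = 1/16384.
Summing: E[X] = C(13, 6) · 2^{1 − 15} = 1716 · 1/16384 = 429/4096.
Numerically: E[X] ≈ 0.10474.

E[X] = C(13,6)·2^(1−C(6,2)) = 429/4096 ≈ 0.10474.


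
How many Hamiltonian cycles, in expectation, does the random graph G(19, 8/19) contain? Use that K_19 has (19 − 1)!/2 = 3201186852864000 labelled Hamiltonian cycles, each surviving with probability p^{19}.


K_19 has (19 − 1)!/2 = 3201186852864000 labelled Hamiltonian cycles.
For each such Hamiltonian cycle H, let X_H = 1 if all 19 edges of H are present in G. Then P[X_H = 1] = p^{19} = (8/19)^{19} = 144115188075855872/1978419655660313589123979.
By linearity of expectation: E[X] = Σ_H E[X_H] = 3201186852864000 · p^{19} = 3201186852864000 · 144115188075855872/1978419655660313589123979 = 461339645366452518590934417408000/1978419655660313589123979.
Numerically: E[X] ≈ 2.33186e+08.

E[X] = 3201186852864000 · (8/19)^{19} = 461339645366452518590934417408000/1978419655660313589123979 ≈ 2.33186e+08.


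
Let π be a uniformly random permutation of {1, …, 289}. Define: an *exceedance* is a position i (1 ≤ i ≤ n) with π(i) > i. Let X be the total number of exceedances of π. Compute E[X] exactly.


Write X = Σ_{i=1}^{289} X_i, where X_i = 1_{π(i) > i}.
For each fixed i, π(i) is uniform over {1, …, 289} (marginal of a uniform permutation), so P[π(i) > i] = (n − i)/n. Summing: Σ_{i=1}^{289} (n − i)/n = (0 + 1 + … + 288)/289 = 289(289 − 1)/(2·289) = (289 − 1)/2.
Hence E[X] = Σ_{i=1}^{289} (289 − i)/289 = 144 ≈ 144.000.

E[X] = 144 = 144.000.


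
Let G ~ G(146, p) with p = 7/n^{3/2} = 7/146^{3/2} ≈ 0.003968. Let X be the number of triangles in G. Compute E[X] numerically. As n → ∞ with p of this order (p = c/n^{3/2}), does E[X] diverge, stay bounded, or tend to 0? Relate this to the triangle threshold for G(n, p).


Number of potential triangles: C(146, 3) = 508080.
Each occurs with probability p³ ≈ (0.003968)³ ≈ 6.2475001e-08.
By linearity: E[X] = C(146, 3)·p³ ≈ 508080 · 6.2475001e-08 ≈ 0.03174.
Since α = 3/2 > 1, p = c/n^{3/2} = o(1/n) is below the triangle threshold p ~ 1/n. Asymptotically E[X] ~ (c³/6)·n^{3(1−α)} = (7³/6)·n^{-1.5} → 0, so by Markov's inequality G has no triangles w.h.p.

E[X] ≈ 0.03174; in regime p = Θ(1/n^{3/2}) E[X] tends to 0 (below the triangle threshold p ~ 1/n).


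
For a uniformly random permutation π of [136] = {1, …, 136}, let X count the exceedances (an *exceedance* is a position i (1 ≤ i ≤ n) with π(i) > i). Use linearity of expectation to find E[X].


Write X = Σ_{i=1}^{136} X_i, where X_i = 1_{π(i) > i}.
For each fixed i, π(i) is uniform over {1, …, 136} (marginal of a uniform permutation), so P[π(i) > i] = (n − i)/n. Summing: Σ_{i=1}^{136} (n − i)/n = (0 + 1 + … + 135)/136 = 136(136 − 1)/(2·136) = (136 − 1)/2.
Hence E[X] = Σ_{i=1}^{136} (136 − i)/136 = 135/2 ≈ 67.5000.

E[X] = 135/2 = 67.5000.


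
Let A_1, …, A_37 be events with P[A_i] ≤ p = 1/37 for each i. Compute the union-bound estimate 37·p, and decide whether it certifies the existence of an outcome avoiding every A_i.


Union bound: P[∪_{i=1}^{37} A_i] ≤ Σ_i P[A_i] ≤ 37·p = 37·(1/37) = 1.
Numerically: 1 ≈ 1.000000.
Is 1 < 1? NO.
Since the bound 1 is ≥ 1, the union bound is uninformative here; it does NOT by itself certify existence.

37·p = 1 ≈ 1.000000; existence NOT certified by the union bound.
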